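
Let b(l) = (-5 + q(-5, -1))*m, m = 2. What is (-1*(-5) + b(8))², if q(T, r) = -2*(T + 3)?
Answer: 9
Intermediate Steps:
q(T, r) = -6 - 2*T (q(T, r) = -2*(3 + T) = -6 - 2*T)
b(l) = -2 (b(l) = (-5 + (-6 - 2*(-5)))*2 = (-5 + (-6 + 10))*2 = (-5 + 4)*2 = -1*2 = -2)
(-1*(-5) + b(8))² = (-1*(-5) - 2)² = (5 - 2)² = 3² = 9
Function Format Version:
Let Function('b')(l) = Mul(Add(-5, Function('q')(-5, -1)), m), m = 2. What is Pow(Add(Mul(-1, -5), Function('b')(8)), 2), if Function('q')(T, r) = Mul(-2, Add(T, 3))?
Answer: 9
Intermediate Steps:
Function('q')(T, r) = Add(-6, Mul(-2, T)) (Function('q')(T, r) = Mul(-2, Add(3, T)) = Add(-6, Mul(-2, T)))
Function('b')(l) = -2 (Function('b')(l) = Mul(Add(-5, Add(-6, Mul(-2, -5))), 2) = Mul(Add(-5, Add(-6, 10)), 2) = Mul(Add(-5, 4), 2) = Mul(-1, 2) = -2)
Pow(Add(Mul(-1, -5), Function('b')(8)), 2) = Pow(Add(Mul(-1, -5), -2), 2) = Pow(Add(5, -2), 2) = Pow(3, 2) = 9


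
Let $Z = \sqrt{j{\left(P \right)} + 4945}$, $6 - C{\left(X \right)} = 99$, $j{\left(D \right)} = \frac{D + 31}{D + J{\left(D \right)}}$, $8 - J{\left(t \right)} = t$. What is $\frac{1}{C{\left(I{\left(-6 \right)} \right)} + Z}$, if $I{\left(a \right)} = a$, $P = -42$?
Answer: $- \frac{248}{9881} - \frac{2 \sqrt{79098}}{29643} \approx -0.044074$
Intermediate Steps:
$J{\left(t \right)} = 8 - t$
$j{\left(D \right)} = \frac{31}{8} + \frac{D}{8}$ ($j{\left(D \right)} = \frac{D + 31}{D - \left(-8 + D\right)} = \frac{31 + D}{8} = \left(31 + D\right) \frac{1}{8} = \frac{31}{8} + \frac{D}{8}$)
$C{\left(X \right)} = -93$ ($C{\left(X \right)} = 6 - 99 = -93$)
$Z = \frac{\sqrt{79098}}{4}$ ($Z = \sqrt{\left(\frac{31}{8} + \frac{1}{8} \left(-42\right)\right) + 4945} = \sqrt{\left(\frac{31}{8} - \frac{21}{4}\right) + 4945} = \sqrt{- \frac{11}{8} + 4945} = \sqrt{\frac{39549}{8}} = \frac{\sqrt{79098}}{4} \approx 70.311$)
$\frac{1}{C{\left(I{\left(-6 \right)} \right)} + Z} = \frac{1}{-93 + \frac{\sqrt{79098}}{4}}$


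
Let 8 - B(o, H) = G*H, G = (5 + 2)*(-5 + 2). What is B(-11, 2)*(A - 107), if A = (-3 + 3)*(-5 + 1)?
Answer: -5350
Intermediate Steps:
G = -21 (G = 7*(-3) = -21)
B(o, H) = 8 + 21*H (B(o, H) = 8 - (-21)*H = 8 + 21*H)
A = 0 (A = 0*(-4) = 0)
B(-11, 2)*(A - 107) = (8 + 21*2)*(0 - 107) = (8 + 42)*(-107) = 50*(-107) = -5350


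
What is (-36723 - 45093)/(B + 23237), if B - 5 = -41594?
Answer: 10227/2294 ≈ 4.4582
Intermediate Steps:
B = -41589 (B = 5 - 41594 = -41589)
(-36723 - 45093)/(B + 23237) = (-36723 - 45093)/(-41589 + 23237) = -81816/(-18352) = -81816*(-1/18352) = 10227/2294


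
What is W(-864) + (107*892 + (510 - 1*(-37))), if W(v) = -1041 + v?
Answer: 94086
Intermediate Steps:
W(-864) + (107*892 + (510 - 1*(-37))) = (-1041 - 864) + (107*892 + (510 - 1*(-37))) = -1905 + (95444 + (510 + 37)) = -1905 + (95444 + 547) = -1905 + 95991 = 94086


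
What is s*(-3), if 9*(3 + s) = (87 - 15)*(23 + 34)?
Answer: -1359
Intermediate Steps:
s = 453 (s = -3 + ((87 - 15)*(23 + 34))/9 = -3 + (72*57)/9 = -3 + (⅑)*4104 = -3 + 456 = 453)
s*(-3) = 453*(-3) = -1359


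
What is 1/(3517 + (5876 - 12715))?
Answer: -1/3322 ≈ -0.00030102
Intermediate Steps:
1/(3517 + (5876 - 12715)) = 1/(3517 - 6839) = 1/(-3322) = -1/3322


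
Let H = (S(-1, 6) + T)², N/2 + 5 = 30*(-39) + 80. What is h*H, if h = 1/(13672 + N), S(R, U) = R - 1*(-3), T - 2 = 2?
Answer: 18/5741 ≈ 0.0031353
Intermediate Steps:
T = 4 (T = 2 + 2 = 4)
S(R, U) = 3 + R (S(R, U) = R + 3 = 3 + R)
N = -2190 (N = -10 + 2*(30*(-39) + 80) = -10 + 2*(-1170 + 80) = -10 + 2*(-1090) = -10 - 2180 = -2190)
H = 36 (H = ((3 - 1) + 4)² = (2 + 4)² = 6² = 36)
h = 1/11482 (h = 1/(13672 - 2190) = 1/11482 ≈ 8.7093e-5)
h*H = (1/11482)*36 = 18/5741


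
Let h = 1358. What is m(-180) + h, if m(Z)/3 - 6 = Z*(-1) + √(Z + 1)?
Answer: 1916 + 3*I*√179 ≈ 1916.0 + 40.137*I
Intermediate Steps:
m(Z) = 18 - 3*Z + 3*√(1 + Z) (m(Z) = 18 + 3*(Z*(-1) + √(Z + 1)) = 18 + 3*(-Z + √(1 + Z)) = 18 + 3*(√(1 + Z) - Z) = 18 + (-3*Z + 3*√(1 + Z)) = 18 - 3*Z + 3*√(1 + Z))
m(-180) + h = (18 - 3*(-180) + 3*√(1 - 180)) + 1358 = (18 + 540 + 3*√(-179)) + 1358 = (18 + 540 + 3*(I*√179)) + 1358 = (18 + 540 + 3*I*√179) + 1358 = (558 + 3*I*√179) + 1358 = 1916 + 3*I*√179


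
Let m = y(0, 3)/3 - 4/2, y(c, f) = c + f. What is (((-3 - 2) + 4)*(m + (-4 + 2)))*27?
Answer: 81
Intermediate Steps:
m = -1 (m = (0 + 3)/3 - 4/2 = 3*(⅓) - 4*½ = 1 - 2 = -1)
(((-3 - 2) + 4)*(m + (-4 + 2)))*27 = (((-3 - 2) + 4)*(-1 + (-4 + 2)))*27 = ((-5 + 4)*(-1 - 2))*27 = -1*(-3)*27 = 3*27 = 81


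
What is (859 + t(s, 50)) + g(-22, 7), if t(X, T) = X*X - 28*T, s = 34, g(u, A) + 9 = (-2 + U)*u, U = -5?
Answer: 760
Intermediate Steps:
g(u, A) = -9 - 7*u (g(u, A) = -9 + (-2 - 5)*u = -9 - 7*u)
t(X, T) = X**2 - 28*T
(859 + t(s, 50)) + g(-22, 7) = (859 + (34**2 - 28*50)) + (-9 - 7*(-22)) = (859 + (1156 - 1400)) + (-9 + 154) = (859 - 244) + 145 = 615 + 145 = 760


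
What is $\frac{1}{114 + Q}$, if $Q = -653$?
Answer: $- \frac{1}{539} \approx -0.0018553$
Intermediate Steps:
$\frac{1}{114 + Q} = \frac{1}{114 - 653} = \frac{1}{-539} = - \frac{1}{539}$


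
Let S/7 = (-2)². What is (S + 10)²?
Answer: 1444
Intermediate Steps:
S = 28 (S = 7*(-2)² = 7*4 = 28)
(S + 10)² = (28 + 10)² = 38² = 1444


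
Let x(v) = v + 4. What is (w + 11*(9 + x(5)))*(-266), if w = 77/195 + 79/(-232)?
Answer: -1191677207/22620 ≈ -52682.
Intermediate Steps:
w = 2459/45240 (w = 77*(1/195) + 79*(-1/232) = 77/195 - 79/232 = 2459/45240 ≈ 0.054355)
x(v) = 4 + v
(w + 11*(9 + x(5)))*(-266) = (2459/45240 + 11*(9 + (4 + 5)))*(-266) = (2459/45240 + 11*(9 + 9))*(-266) = (2459/45240 + 11*18)*(-266) = (2459/45240 + 198)*(-266) = (8959979/45240)*(-266) = -1191677207/22620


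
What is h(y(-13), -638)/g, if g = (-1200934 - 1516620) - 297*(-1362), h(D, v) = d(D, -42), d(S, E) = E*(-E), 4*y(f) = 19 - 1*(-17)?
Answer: 441/578260 ≈ 0.00076263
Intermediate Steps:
y(f) = 9 (y(f) = (19 - 1*(-17))/4 = (19 + 17)/4 = (¼)*36 = 9)
d(S, E) = -E²
h(D, v) = -1764 (h(D, v) = -1*(-42)² = -1*1764 = -1764)
g = -2313040 (g = -2717554 + 404514 = -2313040)
h(y(-13), -638)/g = -1764/(-2313040) = -1764*(-1/2313040) = 441/578260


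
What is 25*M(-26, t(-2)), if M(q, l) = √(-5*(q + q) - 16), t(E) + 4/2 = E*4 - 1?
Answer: 50*√61 ≈ 390.51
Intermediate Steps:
t(E) = -3 + 4*E (t(E) = -2 + (E*4 - 1) = -2 + (4*E - 1) = -2 + (-1 + 4*E) = -3 + 4*E)
M(q, l) = √(-16 - 10*q) (M(q, l) = √(-10*q - 16) = √(-16 - 10*q))
25*M(-26, t(-2)) = 25*√(-16 - 10*(-26)) = 25*√(-16 + 260) = 25*√244 = 25*(2*√61) = 50*√61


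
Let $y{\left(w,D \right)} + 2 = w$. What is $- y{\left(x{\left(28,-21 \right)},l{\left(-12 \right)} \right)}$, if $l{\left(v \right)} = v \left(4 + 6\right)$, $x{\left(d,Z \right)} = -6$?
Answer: $8$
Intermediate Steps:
$l{\left(v \right)} = 10 v$ ($l{\left(v \right)} = v 10 = 10 v$)
$y{\left(w,D \right)} = -2 + w$
$- y{\left(x{\left(28,-21 \right)},l{\left(-12 \right)} \right)} = - (-2 - 6) = \left(-1\right) \left(-8\right) = 8$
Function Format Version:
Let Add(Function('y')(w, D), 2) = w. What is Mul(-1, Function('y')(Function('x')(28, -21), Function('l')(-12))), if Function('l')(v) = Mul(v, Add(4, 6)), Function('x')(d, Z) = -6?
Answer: 8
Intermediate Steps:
Function('l')(v) = Mul(10, v) (Function('l')(v) = Mul(v, 10) = Mul(10, v))
Function('y')(w, D) = Add(-2, w)
Mul(-1, Function('y')(Function('x')(28, -21), Function('l')(-12))) = Mul(-1, Add(-2, -6)) = Mul(-1, -8) = 8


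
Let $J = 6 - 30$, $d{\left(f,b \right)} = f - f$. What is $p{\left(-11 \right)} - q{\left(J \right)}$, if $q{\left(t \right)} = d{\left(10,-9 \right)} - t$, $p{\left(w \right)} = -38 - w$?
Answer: $-51$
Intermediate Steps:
$d{\left(f,b \right)} = 0$
$J = -24$ ($J = 6 - 30 = -24$)
$q{\left(t \right)} = - t$ ($q{\left(t \right)} = 0 - t = - t$)
$p{\left(-11 \right)} - q{\left(J \right)} = \left(-38 - -11\right) - \left(-1\right) \left(-24\right) = \left(-38 + 11\right) - 24 = -27 - 24 = -51$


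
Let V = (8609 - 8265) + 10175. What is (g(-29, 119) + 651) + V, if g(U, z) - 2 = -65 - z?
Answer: 10988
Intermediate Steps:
g(U, z) = -63 - z (g(U, z) = 2 + (-65 - z) = -63 - z)
V = 10519 (V = 344 + 10175 = 10519)
(g(-29, 119) + 651) + V = ((-63 - 1*119) + 651) + 10519 = ((-63 - 119) + 651) + 10519 = (-182 + 651) + 10519 = 469 + 10519 = 10988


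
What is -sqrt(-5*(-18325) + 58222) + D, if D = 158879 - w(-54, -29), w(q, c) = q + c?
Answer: 158962 - sqrt(149847) ≈ 1.5858e+5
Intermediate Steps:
w(q, c) = c + q
D = 158962 (D = 158879 - (-29 - 54) = 158879 - 1*(-83) = 158879 + 83 = 158962)
-sqrt(-5*(-18325) + 58222) + D = -sqrt(-5*(-18325) + 58222) + 158962 = -sqrt(91625 + 58222) + 158962 = -sqrt(149847) + 158962 = 158962 - sqrt(149847)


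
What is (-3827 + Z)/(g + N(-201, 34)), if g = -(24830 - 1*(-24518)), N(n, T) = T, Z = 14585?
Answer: -1793/8219 ≈ -0.21815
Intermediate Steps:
g = -49348 (g = -(24830 + 24518) = -1*49348 = -49348)
(-3827 + Z)/(g + N(-201, 34)) = (-3827 + 14585)/(-49348 + 34) = 10758/(-49314) = 10758*(-1/49314) = -1793/8219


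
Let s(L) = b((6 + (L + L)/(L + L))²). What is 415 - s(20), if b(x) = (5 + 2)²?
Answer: 366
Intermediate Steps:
b(x) = 49 (b(x) = 7² = 49)
s(L) = 49
415 - s(20) = 415 - 1*49 = 415 - 49 = 366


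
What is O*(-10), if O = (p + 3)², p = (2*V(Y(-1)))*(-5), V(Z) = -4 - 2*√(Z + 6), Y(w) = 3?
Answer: -106090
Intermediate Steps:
V(Z) = -4 - 2*√(6 + Z)
p = 100 (p = (2*(-4 - 2*√(6 + 3)))*(-5) = (2*(-4 - 2*√9))*(-5) = (2*(-4 - 2*3))*(-5) = (2*(-4 - 6))*(-5) = (2*(-10))*(-5) = -20*(-5) = 100)
O = 10609 (O = (100 + 3)² = 103² = 10609)
O*(-10) = 10609*(-10) = -106090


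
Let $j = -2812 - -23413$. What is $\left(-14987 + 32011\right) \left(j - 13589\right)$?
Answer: $119372288$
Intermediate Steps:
$j = 20601$ ($j = -2812 + 23413 = 20601$)
$\left(-14987 + 32011\right) \left(j - 13589\right) = \left(-14987 + 32011\right) \left(20601 - 13589\right) = 17024 \cdot 7012 = 119372288$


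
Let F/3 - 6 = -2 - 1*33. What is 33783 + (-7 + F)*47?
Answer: 29365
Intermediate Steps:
F = -87 (F = 18 + 3*(-2 - 1*33) = 18 + 3*(-2 - 33) = 18 + 3*(-35) = 18 - 105 = -87)
33783 + (-7 + F)*47 = 33783 + (-7 - 87)*47 = 33783 - 94*47 = 33783 - 4418 = 29365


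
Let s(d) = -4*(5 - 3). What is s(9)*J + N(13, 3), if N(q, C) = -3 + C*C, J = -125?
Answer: 1006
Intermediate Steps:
N(q, C) = -3 + C**2
s(d) = -8 (s(d) = -4*2 = -8)
s(9)*J + N(13, 3) = -8*(-125) + (-3 + 3**2) = 1000 + (-3 + 9) = 1000 + 6 = 1006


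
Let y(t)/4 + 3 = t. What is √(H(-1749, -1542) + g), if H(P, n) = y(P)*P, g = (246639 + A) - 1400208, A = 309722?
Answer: √11413145 ≈ 3378.3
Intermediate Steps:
y(t) = -12 + 4*t
g = -843847 (g = (246639 + 309722) - 1400208 = 556361 - 1400208 = -843847)
H(P, n) = P*(-12 + 4*P) (H(P, n) = (-12 + 4*P)*P = P*(-12 + 4*P))
√(H(-1749, -1542) + g) = √(4*(-1749)*(-3 - 1749) - 843847) = √(4*(-1749)*(-1752) - 843847) = √(12256992 - 843847) = √11413145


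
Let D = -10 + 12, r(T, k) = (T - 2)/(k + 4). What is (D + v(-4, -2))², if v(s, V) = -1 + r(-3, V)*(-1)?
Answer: 49/4 ≈ 12.250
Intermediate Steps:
r(T, k) = (-2 + T)/(4 + k)
D = 2
v(s, V) = -1 + 5/(4 + V) (v(s, V) = -1 + ((-2 - 3)/(4 + V))*(-1) = -1 + (-5/(4 + V))*(-1) = -1 - 5/(4 + V)*(-1) = -1 + 5/(4 + V))
(D + v(-4, -2))² = (2 + (1 - 1*(-2))/(4 - 2))² = (2 + (1 + 2)/2)² = (2 + (½)*3)² = (2 + 3/2)² = (7/2)² = 49/4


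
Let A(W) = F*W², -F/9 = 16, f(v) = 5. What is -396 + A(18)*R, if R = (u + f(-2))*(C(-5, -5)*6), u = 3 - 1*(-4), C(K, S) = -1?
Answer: 3358836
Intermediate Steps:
F = -144 (F = -9*16 = -144)
u = 7 (u = 3 + 4 = 7)
R = -72 (R = (7 + 5)*(-1*6) = 12*(-6) = -72)
A(W) = -144*W²
-396 + A(18)*R = -396 - 144*18²*(-72) = -396 - 144*324*(-72) = -396 - 46656*(-72) = -396 + 3359232 = 3358836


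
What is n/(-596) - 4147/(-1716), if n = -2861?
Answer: 3226/447 ≈ 7.2170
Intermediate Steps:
n/(-596) - 4147/(-1716) = -2861/(-596) - 4147/(-1716) = -2861*(-1/596) - 4147*(-1/1716) = 2861/596 + 29/12 = 3226/447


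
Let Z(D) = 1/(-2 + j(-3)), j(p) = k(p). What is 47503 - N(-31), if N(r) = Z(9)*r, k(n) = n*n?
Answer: 332552/7 ≈ 47507.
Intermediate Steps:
k(n) = n²
j(p) = p²
Z(D) = ⅐ (Z(D) = 1/(-2 + (-3)²) = 1/(-2 + 9) = 1/7 = ⅐)
N(r) = r/7
47503 - N(-31) = 47503 - (-31)/7 = 47503 - 1*(-31/7) = 47503 + 31/7 = 332552/7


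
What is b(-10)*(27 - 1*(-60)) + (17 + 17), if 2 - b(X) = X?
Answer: 1078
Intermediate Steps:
b(X) = 2 - X
b(-10)*(27 - 1*(-60)) + (17 + 17) = (2 - 1*(-10))*(27 - 1*(-60)) + (17 + 17) = (2 + 10)*(27 + 60) + 34 = 12*87 + 34 = 1044 + 34 = 1078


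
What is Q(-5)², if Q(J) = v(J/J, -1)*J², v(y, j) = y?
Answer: 625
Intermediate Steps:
Q(J) = J² (Q(J) = (J/J)*J² = 1*J² = J²)
Q(-5)² = ((-5)²)² = 25² = 625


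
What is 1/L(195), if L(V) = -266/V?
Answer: -195/266 ≈ -0.73308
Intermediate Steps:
1/L(195) = 1/(-266/195) = -195/266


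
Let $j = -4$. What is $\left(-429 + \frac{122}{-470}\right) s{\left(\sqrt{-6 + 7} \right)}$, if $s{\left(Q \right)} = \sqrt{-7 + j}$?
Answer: $- \frac{100876 i \sqrt{11}}{235} \approx - 1423.7 i$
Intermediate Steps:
$s{\left(Q \right)} = i \sqrt{11}$ ($s{\left(Q \right)} = \sqrt{-7 - 4} = \sqrt{-11} = i \sqrt{11}$)
$\left(-429 + \frac{122}{-470}\right) s{\left(\sqrt{-6 + 7} \right)} = \left(-429 + \frac{122}{-470}\right) i \sqrt{11} = \left(-429 + 122 \left(- \frac{1}{470}\right)\right) i \sqrt{11} = \left(-429 - \frac{61}{235}\right) i \sqrt{11} = - \frac{100876 i \sqrt{11}}{235}$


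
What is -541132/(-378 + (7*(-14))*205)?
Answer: 135283/5117 ≈ 26.438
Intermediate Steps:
-541132/(-378 + (7*(-14))*205) = -541132/(-378 - 98*205) = -541132/(-378 - 20090) = -541132/(-20468) = -541132*(-1/20468) = 135283/5117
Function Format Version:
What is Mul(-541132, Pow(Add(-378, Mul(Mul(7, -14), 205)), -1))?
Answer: Rational(135283, 5117) ≈ 26.438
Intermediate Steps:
Mul(-541132, Pow(Add(-378, Mul(Mul(7, -14), 205)), -1)) = Mul(-541132, Pow(Add(-378, Mul(-98, 205)), -1)) = Mul(-541132, Pow(Add(-378, -20090), -1)) = Mul(-541132, Pow(-20468, -1)) = Mul(-541132, Rational(-1, 20468)) = Rational(135283, 5117)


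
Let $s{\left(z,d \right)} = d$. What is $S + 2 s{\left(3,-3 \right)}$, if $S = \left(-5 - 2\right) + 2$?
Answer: $-11$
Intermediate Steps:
$S = -5$ ($S = -7 + 2 = -5$)
$S + 2 s{\left(3,-3 \right)} = -5 + 2 \left(-3\right) = -5 - 6 = -11$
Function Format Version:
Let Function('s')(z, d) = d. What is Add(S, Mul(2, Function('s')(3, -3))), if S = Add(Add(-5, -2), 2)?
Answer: -11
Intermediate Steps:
S = -5 (S = Add(-7, 2) = -5)
Add(S, Mul(2, Function('s')(3, -3))) = Add(-5, Mul(2, -3)) = Add(-5, -6) = -11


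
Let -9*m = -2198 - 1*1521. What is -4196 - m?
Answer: -41483/9 ≈ -4609.2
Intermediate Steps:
m = 3719/9 (m = -(-2198 - 1*1521)/9 = -(-2198 - 1521)/9 = -⅑*(-3719) = 3719/9 ≈ 413.22)
-4196 - m = -4196 - 1*3719/9 = -4196 - 3719/9 = -41483/9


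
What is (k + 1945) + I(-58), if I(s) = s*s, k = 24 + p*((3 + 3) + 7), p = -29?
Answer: 4956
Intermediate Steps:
k = -353 (k = 24 - 29*((3 + 3) + 7) = 24 - 29*(6 + 7) = 24 - 29*13 = 24 - 377 = -353)
I(s) = s²
(k + 1945) + I(-58) = (-353 + 1945) + (-58)² = 1592 + 3364 = 4956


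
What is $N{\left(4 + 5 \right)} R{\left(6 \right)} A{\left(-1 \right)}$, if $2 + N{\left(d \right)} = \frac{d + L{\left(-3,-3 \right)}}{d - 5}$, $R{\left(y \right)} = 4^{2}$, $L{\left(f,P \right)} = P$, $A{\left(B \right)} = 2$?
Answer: $-16$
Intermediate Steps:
$R{\left(y \right)} = 16$
$N{\left(d \right)} = -2 + \frac{-3 + d}{-5 + d}$ ($N{\left(d \right)} = -2 + \frac{d - 3}{d - 5} = -2 + \frac{-3 + d}{-5 + d}$)
$N{\left(4 + 5 \right)} R{\left(6 \right)} A{\left(-1 \right)} = \frac{7 - \left(4 + 5\right)}{-5 + \left(4 + 5\right)} 16 \cdot 2 = \frac{7 - 9}{-5 + 9} \cdot 16 \cdot 2 = \frac{7 - 9}{4} \cdot 16 \cdot 2 = \frac{1}{4} \left(-2\right) 16 \cdot 2 = \left(- \frac{1}{2}\right) 16 \cdot 2 = \left(-8\right) 2 = -16$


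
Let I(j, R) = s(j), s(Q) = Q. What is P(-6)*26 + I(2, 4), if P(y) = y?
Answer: -154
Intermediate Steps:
I(j, R) = j
P(-6)*26 + I(2, 4) = -6*26 + 2 = -156 + 2 = -154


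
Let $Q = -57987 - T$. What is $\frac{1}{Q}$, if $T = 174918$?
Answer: $- \frac{1}{232905} \approx -4.2936 \cdot 10^{-6}$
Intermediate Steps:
$Q = -232905$ ($Q = -57987 - 174918 = -232905$)
$\frac{1}{Q} = \frac{1}{-232905} = - \frac{1}{232905}$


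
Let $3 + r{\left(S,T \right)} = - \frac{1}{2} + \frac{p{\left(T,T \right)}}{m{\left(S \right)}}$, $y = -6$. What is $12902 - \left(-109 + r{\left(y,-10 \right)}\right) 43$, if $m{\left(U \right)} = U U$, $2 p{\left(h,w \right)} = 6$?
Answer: $\frac{212831}{12} \approx 17736.0$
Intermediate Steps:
$p{\left(h,w \right)} = 3$ ($p{\left(h,w \right)} = \frac{1}{2} \cdot 6 = 3$)
$m{\left(U \right)} = U^{2}$
$r{\left(S,T \right)} = - \frac{7}{2} + \frac{3}{S^{2}}$ ($r{\left(S,T \right)} = -3 + \left(- \frac{1}{2} + \frac{3}{S^{2}}\right) = -3 + \left(\left(-1\right) \frac{1}{2} + \frac{3}{S^{2}}\right) = -3 - \left(\frac{1}{2} - \frac{3}{S^{2}}\right) = - \frac{7}{2} + \frac{3}{S^{2}}$)
$12902 - \left(-109 + r{\left(y,-10 \right)}\right) 43 = 12902 - \left(-109 - \left(\frac{7}{2} - \frac{3}{36}\right)\right) 43 = 12902 - \left(-109 + \left(- \frac{7}{2} + 3 \cdot \frac{1}{36}\right)\right) 43 = 12902 - \left(-109 + \left(- \frac{7}{2} + \frac{1}{12}\right)\right) 43 = 12902 - \left(-109 - \frac{41}{12}\right) 43 = 12902 - \left(- \frac{1349}{12}\right) 43 = 12902 - - \frac{58007}{12} = 12902 + \frac{58007}{12} = \frac{212831}{12}$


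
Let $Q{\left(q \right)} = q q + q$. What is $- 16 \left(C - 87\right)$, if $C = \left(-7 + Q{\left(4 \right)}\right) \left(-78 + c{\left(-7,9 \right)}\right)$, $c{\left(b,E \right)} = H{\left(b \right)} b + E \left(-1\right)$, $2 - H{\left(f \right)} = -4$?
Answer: $28224$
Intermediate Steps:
$H{\left(f \right)} = 6$ ($H{\left(f \right)} = 2 - -4 = 2 + 4 = 6$)
$c{\left(b,E \right)} = - E + 6 b$ ($c{\left(b,E \right)} = 6 b + E \left(-1\right) = 6 b - E = - E + 6 b$)
$Q{\left(q \right)} = q + q^{2}$ ($Q{\left(q \right)} = q^{2} + q = q + q^{2}$)
$C = -1677$ ($C = \left(-7 + 4 \left(1 + 4\right)\right) \left(-78 + \left(\left(-1\right) 9 + 6 \left(-7\right)\right)\right) = \left(-7 + 4 \cdot 5\right) \left(-78 - 51\right) = \left(-7 + 20\right) \left(-78 - 51\right) = 13 \left(-129\right) = -1677$)
$- 16 \left(C - 87\right) = - 16 \left(-1677 - 87\right) = \left(-16\right) \left(-1764\right) = 28224$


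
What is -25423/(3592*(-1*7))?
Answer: 25423/25144 ≈ 1.0111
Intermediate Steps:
-25423/(3592*(-1*7)) = -25423/(3592*(-7)) = -25423/(-25144) = -25423*(-1/25144) = 25423/25144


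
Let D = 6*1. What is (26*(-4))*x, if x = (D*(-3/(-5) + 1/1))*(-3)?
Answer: 14976/5 ≈ 2995.2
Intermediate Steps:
D = 6
x = -144/5 (x = (6*(-3/(-5) + 1/1))*(-3) = (6*(-3*(-⅕) + 1*1))*(-3) = (6*(⅗ + 1))*(-3) = (6*(8/5))*(-3) = (48/5)*(-3) = -144/5 ≈ -28.800)
(26*(-4))*x = (26*(-4))*(-144/5) = -104*(-144/5) = 14976/5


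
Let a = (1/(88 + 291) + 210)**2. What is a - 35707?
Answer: 1205738094/143641 ≈ 8394.1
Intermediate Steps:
a = 6334727281/143641 (a = (1/379 + 210)**2 = (79591/379)**2 = 6334727281/143641 ≈ 44101.)
a - 35707 = 6334727281/143641 - 35707 = 1205738094/143641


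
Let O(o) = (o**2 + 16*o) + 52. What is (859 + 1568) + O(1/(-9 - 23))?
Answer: 2537985/1024 ≈ 2478.5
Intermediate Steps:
O(o) = 52 + o**2 + 16*o
(859 + 1568) + O(1/(-9 - 23)) = (859 + 1568) + (52 + (1/(-9 - 23))**2 + 16/(-9 - 23)) = 2427 + (52 + (1/(-32))**2 + 16/(-32)) = 2427 + (52 + (-1/32)**2 + 16*(-1/32)) = 2427 + (52 + 1/1024 - 1/2) = 2427 + 52737/1024 = 2537985/1024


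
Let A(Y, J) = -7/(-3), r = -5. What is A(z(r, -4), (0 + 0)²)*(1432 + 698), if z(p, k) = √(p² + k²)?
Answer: 4970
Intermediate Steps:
z(p, k) = √(k² + p²)
A(Y, J) = 7/3 (A(Y, J) = -7*(-⅓) = 7/3)
A(z(r, -4), (0 + 0)²)*(1432 + 698) = 7*(1432 + 698)/3 = (7/3)*2130 = 4970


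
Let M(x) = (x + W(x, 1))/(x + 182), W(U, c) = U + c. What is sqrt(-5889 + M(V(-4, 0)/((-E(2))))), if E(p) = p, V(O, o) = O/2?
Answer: 2*I*sqrt(5478227)/61 ≈ 76.74*I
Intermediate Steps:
V(O, o) = O/2 (V(O, o) = O*(1/2) = O/2)
M(x) = (1 + 2*x)/(182 + x) (M(x) = (x + (x + 1))/(x + 182) = (x + (1 + x))/(182 + x) = (1 + 2*x)/(182 + x))
sqrt(-5889 + M(V(-4, 0)/((-E(2))))) = sqrt(-5889 + (1 + 2*(((1/2)*(-4))/((-1*2))))/(182 + ((1/2)*(-4))/((-1*2)))) = sqrt(-5889 + (1 + 2*(-2/(-2)))/(182 - 2/(-2))) = sqrt(-5889 + (1 + 2*(-2*(-1/2)))/(182 - 2*(-1/2))) = sqrt(-5889 + (1 + 2*1)/(182 + 1)) = sqrt(-5889 + (1 + 2)/183) = sqrt(-5889 + (1/183)*3) = sqrt(-5889 + 1/61) = sqrt(-359228/61) = 2*I*sqrt(5478227)/61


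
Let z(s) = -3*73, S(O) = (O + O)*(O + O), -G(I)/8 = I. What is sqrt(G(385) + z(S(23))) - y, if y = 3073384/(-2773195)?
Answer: 3073384/2773195 + I*sqrt(3299) ≈ 1.1082 + 57.437*I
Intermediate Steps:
G(I) = -8*I
y = -3073384/2773195 (y = 3073384*(-1/2773195) = -3073384/2773195 ≈ -1.1082)
S(O) = 4*O**2 (S(O) = (2*O)*(2*O) = 4*O**2)
z(s) = -219
sqrt(G(385) + z(S(23))) - y = sqrt(-8*385 - 219) - 1*(-3073384/2773195) = sqrt(-3080 - 219) + 3073384/2773195 = sqrt(-3299) + 3073384/2773195 = I*sqrt(3299) + 3073384/2773195 = 3073384/2773195 + I*sqrt(3299)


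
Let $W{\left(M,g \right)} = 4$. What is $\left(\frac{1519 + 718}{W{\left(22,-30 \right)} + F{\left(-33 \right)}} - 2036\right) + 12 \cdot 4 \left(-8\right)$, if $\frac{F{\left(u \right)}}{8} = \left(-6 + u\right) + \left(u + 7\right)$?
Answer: $- \frac{1250957}{516} \approx -2424.3$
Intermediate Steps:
$F{\left(u \right)} = 8 + 16 u$ ($F{\left(u \right)} = 8 \left(\left(-6 + u\right) + \left(u + 7\right)\right) = 8 \left(\left(-6 + u\right) + \left(7 + u\right)\right) = 8 \left(1 + 2 u\right) = 8 + 16 u$)
$\left(\frac{1519 + 718}{W{\left(22,-30 \right)} + F{\left(-33 \right)}} - 2036\right) + 12 \cdot 4 \left(-8\right) = \left(\frac{1519 + 718}{4 + \left(8 + 16 \left(-33\right)\right)} - 2036\right) + 12 \cdot 4 \left(-8\right) = \left(\frac{2237}{4 + \left(8 - 528\right)} - 2036\right) + 48 \left(-8\right) = \left(\frac{2237}{4 - 520} - 2036\right) - 384 = \left(\frac{2237}{-516} - 2036\right) - 384 = \left(2237 \left(- \frac{1}{516}\right) - 2036\right) - 384 = \left(- \frac{2237}{516} - 2036\right) - 384 = - \frac{1052813}{516} - 384 = - \frac{1250957}{516}$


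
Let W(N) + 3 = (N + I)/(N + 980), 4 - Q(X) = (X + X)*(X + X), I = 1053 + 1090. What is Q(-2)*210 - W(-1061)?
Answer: -202795/81 ≈ -2503.6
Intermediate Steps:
I = 2143
Q(X) = 4 - 4*X² (Q(X) = 4 - (X + X)*(X + X) = 4 - 2*X*2*X = 4 - 4*X²)
W(N) = -3 + (2143 + N)/(980 + N) (W(N) = -3 + (N + 2143)/(N + 980) = -3 + (2143 + N)/(980 + N))
Q(-2)*210 - W(-1061) = (4 - 4*(-2)²)*210 - (-797 - 2*(-1061))/(980 - 1061) = (4 - 4*4)*210 - (-797 + 2122)/(-81) = (4 - 16)*210 - (-1)*1325/81 = -12*210 - 1*(-1325/81) = -2520 + 1325/81 = -202795/81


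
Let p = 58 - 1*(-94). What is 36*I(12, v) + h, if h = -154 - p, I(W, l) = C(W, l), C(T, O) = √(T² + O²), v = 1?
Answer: -306 + 36*√145 ≈ 127.50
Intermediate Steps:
C(T, O) = √(O² + T²)
I(W, l) = √(W² + l²) (I(W, l) = √(l² + W²) = √(W² + l²))
p = 152 (p = 58 + 94 = 152)
h = -306 (h = -154 - 1*152 = -154 - 152 = -306)
36*I(12, v) + h = 36*√(12² + 1²) - 306 = 36*√(144 + 1) - 306 = 36*√145 - 306 = -306 + 36*√145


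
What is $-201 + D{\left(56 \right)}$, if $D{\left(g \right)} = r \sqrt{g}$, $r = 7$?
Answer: $-201 + 14 \sqrt{14} \approx -148.62$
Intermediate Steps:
$D{\left(g \right)} = 7 \sqrt{g}$
$-201 + D{\left(56 \right)} = -201 + 7 \sqrt{56} = -201 + 7 \cdot 2 \sqrt{14} = -201 + 14 \sqrt{14}$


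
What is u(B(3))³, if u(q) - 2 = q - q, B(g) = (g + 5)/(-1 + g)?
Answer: 8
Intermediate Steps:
B(g) = (5 + g)/(-1 + g)
u(q) = 2 (u(q) = 2 + (q - q) = 2 + 0 = 2)
u(B(3))³ = 2³ = 8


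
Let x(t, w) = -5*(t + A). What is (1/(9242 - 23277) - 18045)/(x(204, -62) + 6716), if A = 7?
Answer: -253261576/79452135 ≈ -3.1876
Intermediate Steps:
x(t, w) = -35 - 5*t (x(t, w) = -5*(t + 7) = -5*(7 + t) = -35 - 5*t)
(1/(9242 - 23277) - 18045)/(x(204, -62) + 6716) = (1/(9242 - 23277) - 18045)/((-35 - 5*204) + 6716) = (1/(-14035) - 18045)/((-35 - 1020) + 6716) = (-1/14035 - 18045)/(-1055 + 6716) = -253261576/14035/5661 = -253261576/14035*1/5661 = -253261576/79452135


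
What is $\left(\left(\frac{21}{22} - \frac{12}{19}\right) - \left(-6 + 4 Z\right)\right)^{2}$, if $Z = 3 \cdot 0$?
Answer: $\frac{6985449}{174724} \approx 39.98$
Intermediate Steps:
$Z = 0$
$\left(\left(\frac{21}{22} - \frac{12}{19}\right) - \left(-6 + 4 Z\right)\right)^{2} = \left(\left(\frac{21}{22} - \frac{12}{19}\right) + \left(6 - 0\right)\right)^{2} = \left(\left(21 \cdot \frac{1}{22} - \frac{12}{19}\right) + \left(6 + 0\right)\right)^{2} = \left(\left(\frac{21}{22} - \frac{12}{19}\right) + 6\right)^{2} = \left(\frac{135}{418} + 6\right)^{2} = \left(\frac{2643}{418}\right)^{2} = \frac{6985449}{174724}$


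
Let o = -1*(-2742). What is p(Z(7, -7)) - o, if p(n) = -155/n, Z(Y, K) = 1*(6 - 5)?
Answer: -2897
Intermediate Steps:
Z(Y, K) = 1 (Z(Y, K) = 1*1 = 1)
o = 2742
p(Z(7, -7)) - o = -155/1 - 1*2742 = -155*1 - 2742 = -155 - 2742 = -2897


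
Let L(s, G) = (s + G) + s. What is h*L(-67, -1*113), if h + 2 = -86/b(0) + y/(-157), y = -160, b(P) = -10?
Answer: -1477307/785 ≈ -1881.9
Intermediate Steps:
h = 5981/785 (h = -2 + (-86/(-10) - 160/(-157)) = -2 + (-86*(-⅒) - 160*(-1/157)) = -2 + (43/5 + 160/157) = -2 + 7551/785 = 5981/785 ≈ 7.6191)
L(s, G) = G + 2*s (L(s, G) = (G + s) + s = G + 2*s)
h*L(-67, -1*113) = 5981*(-1*113 + 2*(-67))/785 = 5981*(-113 - 134)/785 = (5981/785)*(-247) = -1477307/785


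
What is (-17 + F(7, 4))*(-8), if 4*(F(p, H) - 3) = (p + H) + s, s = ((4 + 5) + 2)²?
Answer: -152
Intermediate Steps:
s = 121 (s = (9 + 2)² = 11² = 121)
F(p, H) = 133/4 + H/4 + p/4 (F(p, H) = 3 + ((p + H) + 121)/4 = 3 + ((H + p) + 121)/4 = 3 + (121 + H + p)/4 = 3 + (121/4 + H/4 + p/4) = 133/4 + H/4 + p/4)
(-17 + F(7, 4))*(-8) = (-17 + (133/4 + (¼)*4 + (¼)*7))*(-8) = (-17 + (133/4 + 1 + 7/4))*(-8) = (-17 + 36)*(-8) = 19*(-8) = -152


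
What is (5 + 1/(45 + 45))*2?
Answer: 451/45 ≈ 10.022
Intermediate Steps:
(5 + 1/(45 + 45))*2 = (5 + 1/90)*2 = (451/90)*2 = 451/45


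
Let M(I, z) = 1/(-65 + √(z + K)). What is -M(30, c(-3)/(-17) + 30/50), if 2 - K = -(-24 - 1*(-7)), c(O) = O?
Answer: 425/27718 + I*√102765/360334 ≈ 0.015333 + 0.00088965*I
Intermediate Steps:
K = -15 (K = 2 - (-1)*(-24 - 1*(-7)) = 2 - (-1)*(-24 + 7) = 2 - (-1)*(-17) = 2 - 1*17 = 2 - 17 = -15)
M(I, z) = 1/(-65 + √(-15 + z)) (M(I, z) = 1/(-65 + √(z - 15)) = 1/(-65 + √(-15 + z)))
-M(30, c(-3)/(-17) + 30/50) = -1/(-65 + √(-15 + (-3/(-17) + 30/50))) = -1/(-65 + √(-15 + (-3*(-1/17) + 30*(1/50)))) = -1/(-65 + √(-15 + (3/17 + ⅗))) = -1/(-65 + √(-15 + 66/85)) = -1/(-65 + √(-1209/85)) = -1/(-65 + I*√102765/85)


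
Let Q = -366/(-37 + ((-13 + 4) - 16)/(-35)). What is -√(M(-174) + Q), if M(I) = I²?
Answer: -√488484291/127 ≈ -174.03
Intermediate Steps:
Q = 1281/127 (Q = -366/(-37 + (-9 - 16)*(-1/35)) = -366/(-37 - 25*(-1/35)) = -366/(-37 + 5/7) = -366/(-254/7) = -7/254*(-366) = 1281/127 ≈ 10.087)
-√(M(-174) + Q) = -√((-174)² + 1281/127) = -√(30276 + 1281/127) = -√(3846333/127) = -√488484291/127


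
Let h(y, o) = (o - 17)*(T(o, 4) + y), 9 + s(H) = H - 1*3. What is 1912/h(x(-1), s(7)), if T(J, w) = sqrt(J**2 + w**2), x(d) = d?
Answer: -239/110 - 239*sqrt(41)/110 ≈ -16.085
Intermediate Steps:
s(H) = -12 + H (s(H) = -9 + (H - 1*3) = -9 + (H - 3) = -9 + (-3 + H) = -12 + H)
h(y, o) = (-17 + o)*(y + sqrt(16 + o**2)) (h(y, o) = (o - 17)*(sqrt(o**2 + 4**2) + y) = (-17 + o)*(sqrt(o**2 + 16) + y) = (-17 + o)*(sqrt(16 + o**2) + y) = (-17 + o)*(y + sqrt(16 + o**2)))
1912/h(x(-1), s(7)) = 1912/(-17*(-1) - 17*sqrt(16 + (-12 + 7)**2) + (-12 + 7)*(-1) + (-12 + 7)*sqrt(16 + (-12 + 7)**2)) = 1912/(17 - 17*sqrt(16 + (-5)**2) - 5*(-1) - 5*sqrt(16 + (-5)**2)) = 1912/(17 - 17*sqrt(16 + 25) + 5 - 5*sqrt(16 + 25)) = 1912/(17 - 17*sqrt(41) + 5 - 5*sqrt(41)) = 1912/(22 - 22*sqrt(41))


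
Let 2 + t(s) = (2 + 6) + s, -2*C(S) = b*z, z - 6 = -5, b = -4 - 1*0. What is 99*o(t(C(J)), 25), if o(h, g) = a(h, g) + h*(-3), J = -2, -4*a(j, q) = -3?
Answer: -9207/4 ≈ -2301.8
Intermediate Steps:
b = -4 (b = -4 + 0 = -4)
z = 1 (z = 6 - 5 = 1)
a(j, q) = ¾ (a(j, q) = -¼*(-3) = ¾)
C(S) = 2 (C(S) = -(-2) = -½*(-4) = 2)
t(s) = 6 + s (t(s) = -2 + ((2 + 6) + s) = -2 + (8 + s) = 6 + s)
o(h, g) = ¾ - 3*h (o(h, g) = ¾ + h*(-3) = ¾ - 3*h)
99*o(t(C(J)), 25) = 99*(¾ - 3*(6 + 2)) = 99*(¾ - 3*8) = 99*(¾ - 24) = 99*(-93/4) = -9207/4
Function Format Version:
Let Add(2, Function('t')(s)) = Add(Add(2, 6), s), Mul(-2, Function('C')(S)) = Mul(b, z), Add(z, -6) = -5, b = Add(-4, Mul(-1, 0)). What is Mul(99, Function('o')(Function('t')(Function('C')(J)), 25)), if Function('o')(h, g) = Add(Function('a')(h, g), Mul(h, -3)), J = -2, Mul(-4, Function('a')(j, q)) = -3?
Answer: Rational(-9207, 4) ≈ -2301.8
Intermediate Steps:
b = -4 (b = Add(-4, 0) = -4)
z = 1 (z = Add(6, -5) = 1)
Function('a')(j, q) = Rational(3, 4) (Function('a')(j, q) = Mul(Rational(-1, 4), -3) = Rational(3, 4))
Function('C')(S) = 2 (Function('C')(S) = Mul(Rational(-1, 2), Mul(-4, 1)) = Mul(Rational(-1, 2), -4) = 2)
Function('t')(s) = Add(6, s) (Function('t')(s) = Add(-2, Add(Add(2, 6), s)) = Add(-2, Add(8, s)) = Add(6, s))
Function('o')(h, g) = Add(Rational(3, 4), Mul(-3, h)) (Function('o')(h, g) = Add(Rational(3, 4), Mul(h, -3)) = Add(Rational(3, 4), Mul(-3, h)))
Mul(99, Function('o')(Function('t')(Function('C')(J)), 25)) = Mul(99, Add(Rational(3, 4), Mul(-3, Add(6, 2)))) = Mul(99, Add(Rational(3, 4), Mul(-3, 8))) = Mul(99, Add(Rational(3, 4), -24)) = Mul(99, Rational(-93, 4)) = Rational(-9207, 4)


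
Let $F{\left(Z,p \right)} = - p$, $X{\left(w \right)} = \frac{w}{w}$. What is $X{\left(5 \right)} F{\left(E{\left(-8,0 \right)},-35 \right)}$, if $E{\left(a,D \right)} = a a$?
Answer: $35$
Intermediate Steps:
$E{\left(a,D \right)} = a^{2}$
$X{\left(w \right)} = 1$
$X{\left(5 \right)} F{\left(E{\left(-8,0 \right)},-35 \right)} = 1 \left(\left(-1\right) \left(-35\right)\right) = 1 \cdot 35 = 35$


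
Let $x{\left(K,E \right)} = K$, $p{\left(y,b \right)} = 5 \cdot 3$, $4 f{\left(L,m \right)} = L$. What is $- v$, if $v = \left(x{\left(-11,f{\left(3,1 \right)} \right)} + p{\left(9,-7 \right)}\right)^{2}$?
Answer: $-16$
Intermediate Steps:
$f{\left(L,m \right)} = \frac{L}{4}$
$p{\left(y,b \right)} = 15$
$v = 16$ ($v = \left(-11 + 15\right)^{2} = 4^{2} = 16$)
$- v = \left(-1\right) 16 = -16$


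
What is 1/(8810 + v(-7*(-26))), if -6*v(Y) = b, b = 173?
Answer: 6/52687 ≈ 0.00011388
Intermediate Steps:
v(Y) = -173/6 (v(Y) = -⅙*173 = -173/6)
1/(8810 + v(-7*(-26))) = 1/(8810 - 173/6) = 1/(52687/6) = 6/52687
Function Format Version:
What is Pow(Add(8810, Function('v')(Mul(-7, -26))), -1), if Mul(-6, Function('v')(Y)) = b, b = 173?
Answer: Rational(6, 52687) ≈ 0.00011388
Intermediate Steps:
Function('v')(Y) = Rational(-173, 6) (Function('v')(Y) = Mul(Rational(-1, 6), 173) = Rational(-173, 6))
Pow(Add(8810, Function('v')(Mul(-7, -26))), -1) = Pow(Add(8810, Rational(-173, 6)), -1) = Pow(Rational(52687, 6), -1) = Rational(6, 52687)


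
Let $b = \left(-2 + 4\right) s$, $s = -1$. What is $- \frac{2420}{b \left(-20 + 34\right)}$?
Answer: $\frac{605}{7} \approx 86.429$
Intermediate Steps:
$b = -2$ ($b = \left(-2 + 4\right) \left(-1\right) = 2 \left(-1\right) = -2$)
$- \frac{2420}{b \left(-20 + 34\right)} = - \frac{2420}{\left(-2\right) \left(-20 + 34\right)} = - \frac{2420}{\left(-2\right) 14} = - \frac{2420}{-28} = \left(-2420\right) \left(- \frac{1}{28}\right) = \frac{605}{7}$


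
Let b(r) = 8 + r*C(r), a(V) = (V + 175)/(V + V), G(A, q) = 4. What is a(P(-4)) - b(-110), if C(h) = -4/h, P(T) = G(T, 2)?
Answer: 147/8 ≈ 18.375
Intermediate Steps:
P(T) = 4
a(V) = (175 + V)/(2*V) (a(V) = (175 + V)/((2*V)) = (175 + V)*(1/(2*V)) = (175 + V)/(2*V))
b(r) = 4 (b(r) = 8 + r*(-4/r) = 8 - 4 = 4)
a(P(-4)) - b(-110) = (1/2)*(175 + 4)/4 - 1*4 = (1/2)*(1/4)*179 - 4 = 179/8 - 4 = 147/8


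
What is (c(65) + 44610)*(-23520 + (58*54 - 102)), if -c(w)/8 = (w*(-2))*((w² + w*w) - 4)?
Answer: -180894940500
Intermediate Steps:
c(w) = 16*w*(-4 + 2*w²) (c(w) = -8*w*(-2)*((w² + w*w) - 4) = -8*(-2*w)*((w² + w²) - 4) = -8*(-2*w)*(2*w² - 4) = -8*(-2*w)*(-4 + 2*w²) = -(-16)*w*(-4 + 2*w²) = 16*w*(-4 + 2*w²))
(c(65) + 44610)*(-23520 + (58*54 - 102)) = (32*65*(-2 + 65²) + 44610)*(-23520 + (58*54 - 102)) = (32*65*(-2 + 4225) + 44610)*(-23520 + (3132 - 102)) = (32*65*4223 + 44610)*(-23520 + 3030) = (8783840 + 44610)*(-20490) = 8828450*(-20490) = -180894940500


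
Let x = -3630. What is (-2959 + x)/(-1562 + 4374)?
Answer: -6589/2812 ≈ -2.3432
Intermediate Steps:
(-2959 + x)/(-1562 + 4374) = (-2959 - 3630)/(-1562 + 4374) = -6589/2812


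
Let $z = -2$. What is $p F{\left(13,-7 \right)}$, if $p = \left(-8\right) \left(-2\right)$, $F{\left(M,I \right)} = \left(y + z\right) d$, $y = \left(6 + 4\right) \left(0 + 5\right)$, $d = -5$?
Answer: $-3840$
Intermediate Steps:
$y = 50$ ($y = 10 \cdot 5 = 50$)
$F{\left(M,I \right)} = -240$ ($F{\left(M,I \right)} = \left(50 - 2\right) \left(-5\right) = 48 \left(-5\right) = -240$)
$p = 16$
$p F{\left(13,-7 \right)} = 16 \left(-240\right) = -3840$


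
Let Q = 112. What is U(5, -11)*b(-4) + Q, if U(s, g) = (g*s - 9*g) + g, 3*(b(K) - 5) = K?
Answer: 233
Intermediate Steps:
b(K) = 5 + K/3
U(s, g) = -8*g + g*s (U(s, g) = (-9*g + g*s) + g = -8*g + g*s)
U(5, -11)*b(-4) + Q = (-11*(-8 + 5))*(5 + (⅓)*(-4)) + 112 = (-11*(-3))*(5 - 4/3) + 112 = 33*(11/3) + 112 = 121 + 112 = 233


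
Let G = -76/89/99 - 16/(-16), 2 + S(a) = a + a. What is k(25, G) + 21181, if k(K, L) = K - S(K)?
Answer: 21158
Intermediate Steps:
S(a) = -2 + 2*a (S(a) = -2 + (a + a) = -2 + 2*a)
G = 8735/8811 (G = -76*1/89*(1/99) - 16*(-1/16) = -76/89*1/99 + 1 = -76/8811 + 1 = 8735/8811 ≈ 0.99137)
k(K, L) = 2 - K (k(K, L) = K - (-2 + 2*K) = K + (2 - 2*K) = 2 - K)
k(25, G) + 21181 = (2 - 1*25) + 21181 = (2 - 25) + 21181 = -23 + 21181 = 21158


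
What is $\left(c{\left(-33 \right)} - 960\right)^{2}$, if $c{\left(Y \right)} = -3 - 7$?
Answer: $940900$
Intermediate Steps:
$c{\left(Y \right)} = -10$
$\left(c{\left(-33 \right)} - 960\right)^{2} = \left(-10 - 960\right)^{2} = \left(-970\right)^{2} = 940900$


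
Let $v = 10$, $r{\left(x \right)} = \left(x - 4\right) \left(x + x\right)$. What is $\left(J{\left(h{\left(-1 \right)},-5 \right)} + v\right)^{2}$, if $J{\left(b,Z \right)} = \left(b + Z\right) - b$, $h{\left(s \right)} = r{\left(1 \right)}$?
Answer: $25$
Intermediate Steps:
$r{\left(x \right)} = 2 x \left(-4 + x\right)$ ($r{\left(x \right)} = \left(-4 + x\right) 2 x = 2 x \left(-4 + x\right)$)
$h{\left(s \right)} = -6$ ($h{\left(s \right)} = 2 \cdot 1 \left(-4 + 1\right) = 2 \cdot 1 \left(-3\right) = -6$)
$J{\left(b,Z \right)} = Z$ ($J{\left(b,Z \right)} = \left(Z + b\right) - b = Z$)
$\left(J{\left(h{\left(-1 \right)},-5 \right)} + v\right)^{2} = \left(-5 + 10\right)^{2} = 5^{2} = 25$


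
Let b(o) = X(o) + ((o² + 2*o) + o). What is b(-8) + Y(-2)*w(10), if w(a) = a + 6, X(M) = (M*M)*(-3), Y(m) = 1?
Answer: -136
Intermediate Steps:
X(M) = -3*M² (X(M) = M²*(-3) = -3*M²)
b(o) = -2*o² + 3*o (b(o) = -3*o² + ((o² + 2*o) + o) = -3*o² + (o² + 3*o) = -2*o² + 3*o)
w(a) = 6 + a
b(-8) + Y(-2)*w(10) = -8*(3 - 2*(-8)) + 1*(6 + 10) = -8*(3 + 16) + 1*16 = -8*19 + 16 = -152 + 16 = -136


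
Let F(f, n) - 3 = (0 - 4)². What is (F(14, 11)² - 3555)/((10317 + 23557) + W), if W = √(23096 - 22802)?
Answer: -54096778/573723791 + 11179*√6/573723791 ≈ -0.094243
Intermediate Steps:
F(f, n) = 19 (F(f, n) = 3 + (0 - 4)² = 3 + (-4)² = 3 + 16 = 19)
W = 7*√6 (W = √294 = 7*√6 ≈ 17.146)
(F(14, 11)² - 3555)/((10317 + 23557) + W) = (19² - 3555)/((10317 + 23557) + 7*√6) = (361 - 3555)/(33874 + 7*√6) = -3194/(33874 + 7*√6)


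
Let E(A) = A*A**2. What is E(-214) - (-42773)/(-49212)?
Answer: -482294571701/49212 ≈ -9.8004e+6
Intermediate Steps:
E(A) = A**3
E(-214) - (-42773)/(-49212) = (-214)**3 - (-42773)/(-49212) = -9800344 - (-42773)*(-1)/49212 = -9800344 - 1*42773/49212 = -9800344 - 42773/49212 = -482294571701/49212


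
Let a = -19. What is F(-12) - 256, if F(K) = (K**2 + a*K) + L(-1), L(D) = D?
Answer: 115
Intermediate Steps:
F(K) = -1 + K**2 - 19*K (F(K) = (K**2 - 19*K) - 1 = -1 + K**2 - 19*K)
F(-12) - 256 = (-1 + (-12)**2 - 19*(-12)) - 256 = (-1 + 144 + 228) - 256 = 371 - 256 = 115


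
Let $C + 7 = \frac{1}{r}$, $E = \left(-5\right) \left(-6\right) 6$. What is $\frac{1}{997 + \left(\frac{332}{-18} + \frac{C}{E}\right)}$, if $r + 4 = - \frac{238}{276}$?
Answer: $\frac{8052}{7879007} \approx 0.001022$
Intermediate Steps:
$r = - \frac{671}{138}$ ($r = -4 - \frac{238}{276} = -4 - \frac{119}{138} = - \frac{671}{138} \approx -4.8623$)
$E = 180$ ($E = 30 \cdot 6 = 180$)
$C = - \frac{4835}{671}$ ($C = -7 + \frac{1}{- \frac{671}{138}} = -7 - \frac{138}{671} = - \frac{4835}{671} \approx -7.2057$)
$\frac{1}{997 + \left(\frac{332}{-18} + \frac{C}{E}\right)} = \frac{1}{997 + \left(\frac{332}{-18} - \frac{4835}{671 \cdot 180}\right)} = \frac{1}{997 + \left(332 \left(- \frac{1}{18}\right) - \frac{967}{24156}\right)} = \frac{1}{997 - \frac{148837}{8052}} = \frac{1}{\frac{7879007}{8052}} = \frac{8052}{7879007}$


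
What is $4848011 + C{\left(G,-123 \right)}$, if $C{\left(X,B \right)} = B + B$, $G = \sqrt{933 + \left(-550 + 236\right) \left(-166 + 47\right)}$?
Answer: $4847765$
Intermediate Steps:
$G = \sqrt{38299}$ ($G = \sqrt{933 - -37366} = \sqrt{933 + 37366} = \sqrt{38299} \approx 195.7$)
$C{\left(X,B \right)} = 2 B$
$4848011 + C{\left(G,-123 \right)} = 4848011 + 2 \left(-123\right) = 4848011 - 246 = 4847765$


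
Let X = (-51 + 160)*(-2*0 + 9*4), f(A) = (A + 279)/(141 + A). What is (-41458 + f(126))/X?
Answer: -3689627/349236 ≈ -10.565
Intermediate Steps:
f(A) = (279 + A)/(141 + A)
X = 3924 (X = 109*(0 + 36) = 109*36 = 3924)
(-41458 + f(126))/X = (-41458 + (279 + 126)/(141 + 126))/3924 = (-41458 + 405/267)*(1/3924) = (-41458 + (1/267)*405)*(1/3924) = (-41458 + 135/89)*(1/3924) = -3689627/89*1/3924 = -3689627/349236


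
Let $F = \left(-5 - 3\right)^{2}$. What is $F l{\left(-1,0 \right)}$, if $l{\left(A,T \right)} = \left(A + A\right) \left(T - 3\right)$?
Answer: $384$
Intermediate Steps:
$F = 64$ ($F = \left(-8\right)^{2} = 64$)
$l{\left(A,T \right)} = 2 A \left(-3 + T\right)$
$F l{\left(-1,0 \right)} = 64 \cdot 2 \left(-1\right) \left(-3 + 0\right) = 64 \cdot 2 \left(-1\right) \left(-3\right) = 64 \cdot 6 = 384$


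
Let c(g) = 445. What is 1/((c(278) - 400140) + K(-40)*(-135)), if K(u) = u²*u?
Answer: 1/8240305 ≈ 1.2135e-7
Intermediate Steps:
K(u) = u³
1/((c(278) - 400140) + K(-40)*(-135)) = 1/((445 - 400140) + (-40)³*(-135)) = 1/(-399695 - 64000*(-135)) = 1/(-399695 + 8640000) = 1/8240305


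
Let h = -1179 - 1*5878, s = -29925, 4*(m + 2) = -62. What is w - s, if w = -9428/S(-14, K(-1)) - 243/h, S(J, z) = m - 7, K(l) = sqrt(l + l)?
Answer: 10480934224/345793 ≈ 30310.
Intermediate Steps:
m = -35/2 (m = -2 + (1/4)*(-62) = -2 - 31/2 = -35/2 ≈ -17.500)
h = -7057 (h = -1179 - 5878 = -7057)
K(l) = sqrt(2)*sqrt(l) (K(l) = sqrt(2*l) = sqrt(2)*sqrt(l))
S(J, z) = -49/2 (S(J, z) = -35/2 - 7 = -49/2)
w = 133078699/345793 (w = -9428/(-49/2) - 243/(-7057) = -9428*(-2/49) - 243*(-1/7057) = 18856/49 + 243/7057 = 133078699/345793 ≈ 384.85)
w - s = 133078699/345793 - 1*(-29925) = 133078699/345793 + 29925 = 10480934224/345793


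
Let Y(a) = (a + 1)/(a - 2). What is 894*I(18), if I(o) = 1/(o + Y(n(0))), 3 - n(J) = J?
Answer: 447/11 ≈ 40.636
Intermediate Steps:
n(J) = 3 - J
Y(a) = (1 + a)/(-2 + a)
I(o) = 1/(4 + o) (I(o) = 1/(o + (1 + (3 - 1*0))/(-2 + (3 - 1*0))) = 1/(o + (1 + (3 + 0))/(-2 + (3 + 0))) = 1/(o + (1 + 3)/(-2 + 3)) = 1/(o + 4/1) = 1/(o + 1*4) = 1/(o + 4) = 1/(4 + o))
894*I(18) = 894/(4 + 18) = 894/22 = 894*(1/22) = 447/11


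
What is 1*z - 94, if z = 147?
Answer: 53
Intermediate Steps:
1*z - 94 = 1*147 - 94 = 147 - 94 = 53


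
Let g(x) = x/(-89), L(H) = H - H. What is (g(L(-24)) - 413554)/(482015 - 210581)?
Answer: -10883/7143 ≈ -1.5236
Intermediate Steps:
L(H) = 0
g(x) = -x/89 (g(x) = x*(-1/89) = -x/89)
(g(L(-24)) - 413554)/(482015 - 210581) = (-1/89*0 - 413554)/(482015 - 210581) = (0 - 413554)/271434 = -413554*1/271434 = -10883/7143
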